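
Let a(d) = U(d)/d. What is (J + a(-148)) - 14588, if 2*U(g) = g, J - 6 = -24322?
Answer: -77807/2 ≈ -38904.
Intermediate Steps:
J = -24316 (J = 6 - 24322 = -24316)
U(g) = g/2
a(d) = 1/2 (a(d) = (d/2)/d = 1/2)
(J + a(-148)) - 14588 = (-24316 + 1/2) - 14588 = -48631/2 - 14588 = -77807/2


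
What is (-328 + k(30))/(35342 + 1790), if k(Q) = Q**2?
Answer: 143/9283 ≈ 0.015405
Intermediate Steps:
(-328 + k(30))/(35342 + 1790) = (-328 + 30**2)/(35342 + 1790) = (-328 + 900)/37132 = 572*(1/37132) = 143/9283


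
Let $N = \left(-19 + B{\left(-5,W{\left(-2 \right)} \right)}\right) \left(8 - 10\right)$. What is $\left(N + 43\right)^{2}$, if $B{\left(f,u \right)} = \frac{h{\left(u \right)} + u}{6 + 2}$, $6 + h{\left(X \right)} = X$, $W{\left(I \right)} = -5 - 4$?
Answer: $7569$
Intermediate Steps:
$W{\left(I \right)} = -9$
$h{\left(X \right)} = -6 + X$
$B{\left(f,u \right)} = - \frac{3}{4} + \frac{u}{4}$ ($B{\left(f,u \right)} = \frac{\left(-6 + u\right) + u}{6 + 2} = \frac{-6 + 2 u}{8} = \left(-6 + 2 u\right) \frac{1}{8} = - \frac{3}{4} + \frac{u}{4}$)
$N = 44$ ($N = \left(-19 + \left(- \frac{3}{4} + \frac{1}{4} \left(-9\right)\right)\right) \left(8 - 10\right) = \left(-19 - 3\right) \left(-2\right) = \left(-22\right) \left(-2\right) = 44$)
$\left(N + 43\right)^{2} = \left(44 + 43\right)^{2} = 87^{2} = 7569$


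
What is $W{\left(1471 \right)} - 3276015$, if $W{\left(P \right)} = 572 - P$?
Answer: $-3276914$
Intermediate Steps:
$W{\left(1471 \right)} - 3276015 = \left(572 - 1471\right) - 3276015 = -899 - 3276015 = -3276914$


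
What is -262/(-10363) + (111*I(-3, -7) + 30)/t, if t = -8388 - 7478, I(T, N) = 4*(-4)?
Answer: 11125345/82209679 ≈ 0.13533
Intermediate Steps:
I(T, N) = -16
t = -15866
-262/(-10363) + (111*I(-3, -7) + 30)/t = -262/(-10363) + (111*(-16) + 30)/(-15866) = -262*(-1/10363) + (-1776 + 30)*(-1/15866) = 262/10363 - 1746*(-1/15866) = 262/10363 + 873/7933 = 11125345/82209679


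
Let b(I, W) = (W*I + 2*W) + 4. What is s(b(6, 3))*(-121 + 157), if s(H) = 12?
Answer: 432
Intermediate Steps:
b(I, W) = 4 + 2*W + I*W (b(I, W) = (I*W + 2*W) + 4 = (2*W + I*W) + 4 = 4 + 2*W + I*W)
s(b(6, 3))*(-121 + 157) = 12*(-121 + 157) = 12*36 = 432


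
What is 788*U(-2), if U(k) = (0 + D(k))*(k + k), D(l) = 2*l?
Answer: 12608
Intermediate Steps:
U(k) = 4*k² (U(k) = (0 + 2*k)*(k + k) = (2*k)*(2*k) = 4*k²)
788*U(-2) = 788*(4*(-2)²) = 788*(4*4) = 788*16 = 12608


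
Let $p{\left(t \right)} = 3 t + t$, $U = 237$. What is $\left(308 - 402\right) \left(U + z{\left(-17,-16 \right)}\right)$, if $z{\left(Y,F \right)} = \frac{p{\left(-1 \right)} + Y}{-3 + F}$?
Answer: $- \frac{425256}{19} \approx -22382.0$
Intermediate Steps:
$p{\left(t \right)} = 4 t$
$z{\left(Y,F \right)} = \frac{-4 + Y}{-3 + F}$ ($z{\left(Y,F \right)} = \frac{4 \left(-1\right) + Y}{-3 + F} = \frac{-4 + Y}{-3 + F}$)
$\left(308 - 402\right) \left(U + z{\left(-17,-16 \right)}\right) = \left(308 - 402\right) \left(237 + \frac{-4 - 17}{-3 - 16}\right) = - 94 \left(237 + \frac{1}{-19} \left(-21\right)\right) = - 94 \left(237 - - \frac{21}{19}\right) = - 94 \left(237 + \frac{21}{19}\right) = \left(-94\right) \frac{4524}{19} = - \frac{425256}{19}$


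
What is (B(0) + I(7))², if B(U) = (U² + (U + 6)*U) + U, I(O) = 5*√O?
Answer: 175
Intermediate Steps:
B(U) = U + U² + U*(6 + U) (B(U) = (U² + (6 + U)*U) + U = (U² + U*(6 + U)) + U = U + U² + U*(6 + U))
(B(0) + I(7))² = (0*(7 + 2*0) + 5*√7)² = (0*(7 + 0) + 5*√7)² = (0*7 + 5*√7)² = (0 + 5*√7)² = (5*√7)² = 175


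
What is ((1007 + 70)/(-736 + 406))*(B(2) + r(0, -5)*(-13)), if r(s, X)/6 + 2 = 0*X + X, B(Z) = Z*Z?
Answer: -1795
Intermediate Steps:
B(Z) = Z²
r(s, X) = -12 + 6*X (r(s, X) = -12 + 6*(0*X + X) = -12 + 6*(0 + X) = -12 + 6*X)
((1007 + 70)/(-736 + 406))*(B(2) + r(0, -5)*(-13)) = ((1007 + 70)/(-736 + 406))*(2² + (-12 + 6*(-5))*(-13)) = (1077/(-330))*(4 + (-12 - 30)*(-13)) = (1077*(-1/330))*(4 - 42*(-13)) = -359*(4 + 546)/110 = -359/110*550 = -1795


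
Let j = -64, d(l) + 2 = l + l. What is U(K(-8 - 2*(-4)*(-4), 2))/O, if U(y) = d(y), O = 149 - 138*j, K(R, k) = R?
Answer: -82/8981 ≈ -0.0091304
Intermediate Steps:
d(l) = -2 + 2*l (d(l) = -2 + (l + l) = -2 + 2*l)
O = 8981 (O = 149 - 138*(-64) = 149 + 8832 = 8981)
U(y) = -2 + 2*y
U(K(-8 - 2*(-4)*(-4), 2))/O = (-2 + 2*(-8 - 2*(-4)*(-4)))/8981 = (-2 + 2*(-8 + 8*(-4)))*(1/8981) = (-2 + 2*(-8 - 32))*(1/8981) = (-2 + 2*(-40))*(1/8981) = (-2 - 80)*(1/8981) = -82*1/8981 = -82/8981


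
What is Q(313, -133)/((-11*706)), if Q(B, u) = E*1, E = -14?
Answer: 7/3883 ≈ 0.0018027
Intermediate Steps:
Q(B, u) = -14 (Q(B, u) = -14*1 = -14)
Q(313, -133)/((-11*706)) = -14/((-11*706)) = -14/(-7766) = -14*(-1/7766) = 7/3883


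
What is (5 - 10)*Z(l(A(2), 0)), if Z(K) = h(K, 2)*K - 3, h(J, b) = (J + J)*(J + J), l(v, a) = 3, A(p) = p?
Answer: -525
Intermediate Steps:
h(J, b) = 4*J² (h(J, b) = (2*J)*(2*J) = 4*J²)
Z(K) = -3 + 4*K³ (Z(K) = (4*K²)*K - 3 = 4*K³ - 3 = -3 + 4*K³)
(5 - 10)*Z(l(A(2), 0)) = (5 - 10)*(-3 + 4*3³) = -5*(-3 + 4*27) = -5*(-3 + 108) = -5*105 = -525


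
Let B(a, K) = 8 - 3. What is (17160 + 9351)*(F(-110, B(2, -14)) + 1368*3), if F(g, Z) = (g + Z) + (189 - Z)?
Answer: 110895513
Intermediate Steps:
B(a, K) = 5
F(g, Z) = 189 + g (F(g, Z) = (Z + g) + (189 - Z) = 189 + g)
(17160 + 9351)*(F(-110, B(2, -14)) + 1368*3) = (17160 + 9351)*((189 - 110) + 1368*3) = 26511*(79 + 4104) = 26511*4183 = 110895513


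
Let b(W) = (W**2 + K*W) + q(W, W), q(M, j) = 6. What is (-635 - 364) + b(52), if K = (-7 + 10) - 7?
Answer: 1503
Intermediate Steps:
K = -4 (K = 3 - 7 = -4)
b(W) = 6 + W**2 - 4*W (b(W) = (W**2 - 4*W) + 6 = 6 + W**2 - 4*W)
(-635 - 364) + b(52) = (-635 - 364) + (6 + 52**2 - 4*52) = -999 + (6 + 2704 - 208) = -999 + 2502 = 1503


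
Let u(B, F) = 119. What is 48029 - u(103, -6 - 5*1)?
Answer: 47910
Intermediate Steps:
48029 - u(103, -6 - 5*1) = 48029 - 1*119 = 48029 - 119 = 47910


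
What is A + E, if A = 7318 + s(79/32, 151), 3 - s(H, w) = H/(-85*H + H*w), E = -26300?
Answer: -1252615/66 ≈ -18979.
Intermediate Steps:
s(H, w) = 3 - H/(-85*H + H*w)
A = 483185/66 (A = 7318 + (-256 + 3*151)/(-85 + 151) = 7318 + (-256 + 453)/66 = 7318 + (1/66)*197 = 7318 + 197/66 = 483185/66 ≈ 7321.0)
A + E = 483185/66 - 26300 = -1252615/66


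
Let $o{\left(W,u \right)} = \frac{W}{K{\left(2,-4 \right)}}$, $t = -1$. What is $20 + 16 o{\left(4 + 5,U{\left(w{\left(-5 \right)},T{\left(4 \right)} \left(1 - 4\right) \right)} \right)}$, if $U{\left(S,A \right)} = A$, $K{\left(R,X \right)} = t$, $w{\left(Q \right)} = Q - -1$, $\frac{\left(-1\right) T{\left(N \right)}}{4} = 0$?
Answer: $-124$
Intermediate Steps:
$T{\left(N \right)} = 0$ ($T{\left(N \right)} = \left(-4\right) 0 = 0$)
$w{\left(Q \right)} = 1 + Q$ ($w{\left(Q \right)} = Q + 1 = 1 + Q$)
$K{\left(R,X \right)} = -1$
$o{\left(W,u \right)} = - W$ ($o{\left(W,u \right)} = \frac{W}{-1} = W \left(-1\right) = - W$)
$20 + 16 o{\left(4 + 5,U{\left(w{\left(-5 \right)},T{\left(4 \right)} \left(1 - 4\right) \right)} \right)} = 20 + 16 \left(- (4 + 5)\right) = 20 + 16 \left(\left(-1\right) 9\right) = 20 + 16 \left(-9\right) = 20 - 144 = -124$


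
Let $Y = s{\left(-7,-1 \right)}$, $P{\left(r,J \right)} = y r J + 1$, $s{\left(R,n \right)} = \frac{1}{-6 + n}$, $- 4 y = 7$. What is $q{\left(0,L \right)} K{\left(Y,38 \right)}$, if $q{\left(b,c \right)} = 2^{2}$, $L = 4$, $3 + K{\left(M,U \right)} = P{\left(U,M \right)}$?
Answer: $30$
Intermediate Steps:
$y = - \frac{7}{4}$ ($y = \left(- \frac{1}{4}\right) 7 = - \frac{7}{4} \approx -1.75$)
$P{\left(r,J \right)} = 1 - \frac{7 J r}{4}$ ($P{\left(r,J \right)} = - \frac{7 r}{4} J + 1 = - \frac{7 J r}{4} + 1 = 1 - \frac{7 J r}{4}$)
$Y = - \frac{1}{7}$ ($Y = \frac{1}{-6 - 1} = \frac{1}{-7} = - \frac{1}{7} \approx -0.14286$)
$K{\left(M,U \right)} = -2 - \frac{7 M U}{4}$ ($K{\left(M,U \right)} = -3 - \left(-1 + \frac{7 M U}{4}\right) = -2 - \frac{7 M U}{4}$)
$q{\left(b,c \right)} = 4$
$q{\left(0,L \right)} K{\left(Y,38 \right)} = 4 \left(-2 - \left(- \frac{1}{4}\right) 38\right) = 4 \left(-2 + \frac{19}{2}\right) = 4 \cdot \frac{15}{2} = 30$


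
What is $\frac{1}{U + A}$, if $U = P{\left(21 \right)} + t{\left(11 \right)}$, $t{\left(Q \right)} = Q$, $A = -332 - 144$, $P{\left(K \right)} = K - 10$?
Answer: $- \frac{1}{454} \approx -0.0022026$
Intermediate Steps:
$P{\left(K \right)} = -10 + K$
$A = -476$
$U = 22$ ($U = \left(-10 + 21\right) + 11 = 11 + 11 = 22$)
$\frac{1}{U + A} = \frac{1}{22 - 476} = \frac{1}{-454} = - \frac{1}{454}$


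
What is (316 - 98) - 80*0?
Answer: 218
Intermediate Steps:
(316 - 98) - 80*0 = 218 + 0 = 218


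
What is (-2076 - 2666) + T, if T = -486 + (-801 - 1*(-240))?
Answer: -5789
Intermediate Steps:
T = -1047 (T = -486 + (-801 + 240) = -486 - 561 = -1047)
(-2076 - 2666) + T = (-2076 - 2666) - 1047 = -4742 - 1047 = -5789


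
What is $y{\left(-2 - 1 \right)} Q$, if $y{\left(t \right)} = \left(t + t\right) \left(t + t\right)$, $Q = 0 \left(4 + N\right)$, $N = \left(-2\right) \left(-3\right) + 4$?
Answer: $0$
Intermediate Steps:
$N = 10$ ($N = 6 + 4 = 10$)
$Q = 0$ ($Q = 0 \left(4 + 10\right) = 0 \cdot 14 = 0$)
$y{\left(t \right)} = 4 t^{2}$ ($y{\left(t \right)} = 2 t 2 t = 4 t^{2}$)
$y{\left(-2 - 1 \right)} Q = 4 \left(-2 - 1\right)^{2} \cdot 0 = 4 \left(-3\right)^{2} \cdot 0 = 4 \cdot 9 \cdot 0 = 36 \cdot 0 = 0$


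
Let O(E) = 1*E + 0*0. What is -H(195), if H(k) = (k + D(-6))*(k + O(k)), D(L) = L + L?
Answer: -71370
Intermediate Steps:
D(L) = 2*L
O(E) = E (O(E) = E + 0 = E)
H(k) = 2*k*(-12 + k) (H(k) = (k + 2*(-6))*(k + k) = (k - 12)*(2*k) = (-12 + k)*(2*k) = 2*k*(-12 + k))
-H(195) = -2*195*(-12 + 195) = -2*195*183 = -1*71370 = -71370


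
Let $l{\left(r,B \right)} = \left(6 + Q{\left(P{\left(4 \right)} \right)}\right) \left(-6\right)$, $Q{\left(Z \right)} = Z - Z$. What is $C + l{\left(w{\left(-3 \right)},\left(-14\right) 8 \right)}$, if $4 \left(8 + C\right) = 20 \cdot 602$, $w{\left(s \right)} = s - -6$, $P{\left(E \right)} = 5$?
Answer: $2966$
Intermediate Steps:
$w{\left(s \right)} = 6 + s$ ($w{\left(s \right)} = s + 6 = 6 + s$)
$Q{\left(Z \right)} = 0$
$l{\left(r,B \right)} = -36$ ($l{\left(r,B \right)} = \left(6 + 0\right) \left(-6\right) = 6 \left(-6\right) = -36$)
$C = 3002$ ($C = -8 + \frac{20 \cdot 602}{4} = -8 + \frac{1}{4} \cdot 12040 = -8 + 3010 = 3002$)
$C + l{\left(w{\left(-3 \right)},\left(-14\right) 8 \right)} = 3002 - 36 = 2966$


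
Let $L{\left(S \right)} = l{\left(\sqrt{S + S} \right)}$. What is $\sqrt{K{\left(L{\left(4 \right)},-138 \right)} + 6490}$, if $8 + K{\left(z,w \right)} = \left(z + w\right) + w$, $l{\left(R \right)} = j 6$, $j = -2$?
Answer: $\sqrt{6194} \approx 78.702$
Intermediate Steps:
$l{\left(R \right)} = -12$ ($l{\left(R \right)} = \left(-2\right) 6 = -12$)
$L{\left(S \right)} = -12$
$K{\left(z,w \right)} = -8 + z + 2 w$ ($K{\left(z,w \right)} = -8 + \left(\left(z + w\right) + w\right) = -8 + \left(\left(w + z\right) + w\right) = -8 + \left(z + 2 w\right) = -8 + z + 2 w$)
$\sqrt{K{\left(L{\left(4 \right)},-138 \right)} + 6490} = \sqrt{\left(-8 - 12 + 2 \left(-138\right)\right) + 6490} = \sqrt{\left(-8 - 12 - 276\right) + 6490} = \sqrt{-296 + 6490} = \sqrt{6194}$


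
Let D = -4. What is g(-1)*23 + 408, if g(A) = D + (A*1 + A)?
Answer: 270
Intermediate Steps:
g(A) = -4 + 2*A (g(A) = -4 + (A*1 + A) = -4 + (A + A) = -4 + 2*A)
g(-1)*23 + 408 = (-4 + 2*(-1))*23 + 408 = (-4 - 2)*23 + 408 = -6*23 + 408 = -138 + 408 = 270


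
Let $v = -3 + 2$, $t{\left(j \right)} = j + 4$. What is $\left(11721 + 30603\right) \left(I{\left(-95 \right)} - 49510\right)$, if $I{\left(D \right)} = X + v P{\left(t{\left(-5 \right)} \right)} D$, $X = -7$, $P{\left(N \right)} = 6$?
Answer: $-2071632828$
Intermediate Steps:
$t{\left(j \right)} = 4 + j$
$v = -1$
$I{\left(D \right)} = -7 - 6 D$
$\left(11721 + 30603\right) \left(I{\left(-95 \right)} - 49510\right) = \left(11721 + 30603\right) \left(\left(-7 - -570\right) - 49510\right) = 42324 \left(\left(-7 + 570\right) - 49510\right) = 42324 \left(563 - 49510\right) = 42324 \left(-48947\right) = -2071632828$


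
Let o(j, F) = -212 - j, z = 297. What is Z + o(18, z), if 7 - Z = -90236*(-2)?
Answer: -180695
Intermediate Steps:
Z = -180465 (Z = 7 - (-90236)*(-2) = 7 - 1*180472 = 7 - 180472 = -180465)
Z + o(18, z) = -180465 + (-212 - 1*18) = -180465 + (-212 - 18) = -180465 - 230 = -180695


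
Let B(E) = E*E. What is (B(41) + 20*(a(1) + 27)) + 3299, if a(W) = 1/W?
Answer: 5540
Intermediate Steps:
B(E) = E²
(B(41) + 20*(a(1) + 27)) + 3299 = (41² + 20*(1/1 + 27)) + 3299 = (1681 + 20*(1 + 27)) + 3299 = (1681 + 20*28) + 3299 = (1681 + 560) + 3299 = 2241 + 3299 = 5540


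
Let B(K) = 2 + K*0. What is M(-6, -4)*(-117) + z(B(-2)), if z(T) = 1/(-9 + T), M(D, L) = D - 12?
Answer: 14741/7 ≈ 2105.9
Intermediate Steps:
M(D, L) = -12 + D
B(K) = 2 (B(K) = 2 + 0 = 2)
M(-6, -4)*(-117) + z(B(-2)) = (-12 - 6)*(-117) + 1/(-9 + 2) = -18*(-117) + 1/(-7) = 2106 - ⅐ = 14741/7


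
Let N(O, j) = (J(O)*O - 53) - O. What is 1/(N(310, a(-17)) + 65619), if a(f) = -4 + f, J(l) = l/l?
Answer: 1/65566 ≈ 1.5252e-5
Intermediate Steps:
J(l) = 1
N(O, j) = -53 (N(O, j) = (1*O - 53) - O = (O - 53) - O = (-53 + O) - O = -53)
1/(N(310, a(-17)) + 65619) = 1/(-53 + 65619) = 1/65566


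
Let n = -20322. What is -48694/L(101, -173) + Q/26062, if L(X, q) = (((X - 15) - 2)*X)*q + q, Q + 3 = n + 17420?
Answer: -36086759/460922170 ≈ -0.078292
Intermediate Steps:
Q = -2905 (Q = -3 + (-20322 + 17420) = -3 - 2902 = -2905)
L(X, q) = q + X*q*(-17 + X) (L(X, q) = (((-15 + X) - 2)*X)*q + q = ((-17 + X)*X)*q + q = (X*(-17 + X))*q + q = X*q*(-17 + X) + q = q + X*q*(-17 + X))
-48694/L(101, -173) + Q/26062 = -48694*(-1/(173*(1 + 101**2 - 17*101))) - 2905/26062 = -48694*(-1/(173*(1 + 10201 - 1717))) - 2905*1/26062 = -48694/((-173*8485)) - 35/314 = -48694/(-1467905) - 35/314 = -48694*(-1/1467905) - 35/314 = 48694/1467905 - 35/314 = -36086759/460922170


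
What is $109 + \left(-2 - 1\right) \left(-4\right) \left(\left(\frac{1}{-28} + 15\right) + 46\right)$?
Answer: $\frac{5884}{7} \approx 840.57$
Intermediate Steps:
$109 + \left(-2 - 1\right) \left(-4\right) \left(\left(\frac{1}{-28} + 15\right) + 46\right) = 109 + \left(-3\right) \left(-4\right) \left(\left(- \frac{1}{28} + 15\right) + 46\right) = 109 + 12 \left(\frac{419}{28} + 46\right) = 109 + 12 \cdot \frac{1707}{28} = 109 + \frac{5121}{7} = \frac{5884}{7}$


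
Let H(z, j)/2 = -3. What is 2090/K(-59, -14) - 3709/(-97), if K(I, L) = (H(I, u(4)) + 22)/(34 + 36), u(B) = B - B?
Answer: 3562611/388 ≈ 9182.0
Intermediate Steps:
u(B) = 0
H(z, j) = -6 (H(z, j) = 2*(-3) = -6)
K(I, L) = 8/35 (K(I, L) = (-6 + 22)/(34 + 36) = 16/70 = 16*(1/70) = 8/35)
2090/K(-59, -14) - 3709/(-97) = 2090/(8/35) - 3709/(-97) = 2090*(35/8) - 3709*(-1/97) = 36575/4 + 3709/97 = 3562611/388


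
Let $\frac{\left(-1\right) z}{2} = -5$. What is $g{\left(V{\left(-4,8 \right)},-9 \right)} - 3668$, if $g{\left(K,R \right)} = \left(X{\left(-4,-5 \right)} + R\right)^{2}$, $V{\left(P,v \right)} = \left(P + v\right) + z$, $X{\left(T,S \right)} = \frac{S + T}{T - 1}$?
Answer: $- \frac{90404}{25} \approx -3616.2$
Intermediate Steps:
$z = 10$ ($z = \left(-2\right) \left(-5\right) = 10$)
$X{\left(T,S \right)} = \frac{S + T}{-1 + T}$
$V{\left(P,v \right)} = 10 + P + v$ ($V{\left(P,v \right)} = \left(P + v\right) + 10 = 10 + P + v$)
$g{\left(K,R \right)} = \left(\frac{9}{5} + R\right)^{2}$ ($g{\left(K,R \right)} = \left(\frac{-5 - 4}{-1 - 4} + R\right)^{2} = \left(\frac{1}{-5} \left(-9\right) + R\right)^{2} = \left(\left(- \frac{1}{5}\right) \left(-9\right) + R\right)^{2} = \left(\frac{9}{5} + R\right)^{2}$)
$g{\left(V{\left(-4,8 \right)},-9 \right)} - 3668 = \frac{\left(9 + 5 \left(-9\right)\right)^{2}}{25} - 3668 = \frac{\left(9 - 45\right)^{2}}{25} - 3668 = \frac{\left(-36\right)^{2}}{25} - 3668 = \frac{1}{25} \cdot 1296 - 3668 = \frac{1296}{25} - 3668 = - \frac{90404}{25}$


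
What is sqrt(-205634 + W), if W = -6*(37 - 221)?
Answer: I*sqrt(204530) ≈ 452.25*I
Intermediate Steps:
W = 1104 (W = -6*(-184) = 1104)
sqrt(-205634 + W) = sqrt(-205634 + 1104) = sqrt(-204530) = I*sqrt(204530)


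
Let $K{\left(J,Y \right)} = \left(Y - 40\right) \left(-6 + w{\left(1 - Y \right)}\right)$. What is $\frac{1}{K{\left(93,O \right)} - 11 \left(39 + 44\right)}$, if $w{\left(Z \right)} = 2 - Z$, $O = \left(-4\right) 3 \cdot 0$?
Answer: $- \frac{1}{713} \approx -0.0014025$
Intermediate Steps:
$O = 0$ ($O = \left(-12\right) 0 = 0$)
$K{\left(J,Y \right)} = \left(-40 + Y\right) \left(-5 + Y\right)$ ($K{\left(J,Y \right)} = \left(Y - 40\right) \left(-6 - \left(-1 - Y\right)\right) = \left(-40 + Y\right) \left(-6 + \left(2 + \left(-1 + Y\right)\right)\right) = \left(-40 + Y\right) \left(-6 + \left(1 + Y\right)\right) = \left(-40 + Y\right) \left(-5 + Y\right)$)
$\frac{1}{K{\left(93,O \right)} - 11 \left(39 + 44\right)} = \frac{1}{\left(200 + 0^{2} - 0\right) - 11 \left(39 + 44\right)} = \frac{1}{\left(200 + 0 + 0\right) - 913} = \frac{1}{200 - 913} = \frac{1}{-713} = - \frac{1}{713}$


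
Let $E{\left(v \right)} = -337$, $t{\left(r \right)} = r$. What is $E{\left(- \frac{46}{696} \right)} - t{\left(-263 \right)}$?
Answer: $-74$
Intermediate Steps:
$E{\left(- \frac{46}{696} \right)} - t{\left(-263 \right)} = -337 - -263 = -337 + 263 = -74$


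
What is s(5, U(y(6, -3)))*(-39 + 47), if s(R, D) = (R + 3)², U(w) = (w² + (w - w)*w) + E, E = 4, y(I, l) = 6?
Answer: 512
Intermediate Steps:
U(w) = 4 + w² (U(w) = (w² + (w - w)*w) + 4 = (w² + 0*w) + 4 = (w² + 0) + 4 = w² + 4 = 4 + w²)
s(R, D) = (3 + R)²
s(5, U(y(6, -3)))*(-39 + 47) = (3 + 5)²*(-39 + 47) = 8²*8 = 64*8 = 512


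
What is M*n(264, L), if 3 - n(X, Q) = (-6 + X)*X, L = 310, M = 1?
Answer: -68109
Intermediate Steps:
n(X, Q) = 3 - X*(-6 + X) (n(X, Q) = 3 - (-6 + X)*X = 3 - X*(-6 + X))
M*n(264, L) = 1*(3 - 1*264² + 6*264) = 1*(3 - 1*69696 + 1584) = 1*(3 - 69696 + 1584) = 1*(-68109) = -68109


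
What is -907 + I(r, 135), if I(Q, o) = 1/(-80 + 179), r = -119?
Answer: -89792/99 ≈ -906.99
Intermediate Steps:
I(Q, o) = 1/99
-907 + I(r, 135) = -907 + 1/99 = -89792/99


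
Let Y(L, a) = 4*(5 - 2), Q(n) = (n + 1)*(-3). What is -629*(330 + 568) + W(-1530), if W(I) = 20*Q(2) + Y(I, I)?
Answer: -565010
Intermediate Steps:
Q(n) = -3 - 3*n (Q(n) = (1 + n)*(-3) = -3 - 3*n)
Y(L, a) = 12 (Y(L, a) = 4*3 = 12)
W(I) = -168 (W(I) = 20*(-3 - 3*2) + 12 = 20*(-3 - 6) + 12 = 20*(-9) + 12 = -180 + 12 = -168)
-629*(330 + 568) + W(-1530) = -629*(330 + 568) - 168 = -629*898 - 168 = -564842 - 168 = -565010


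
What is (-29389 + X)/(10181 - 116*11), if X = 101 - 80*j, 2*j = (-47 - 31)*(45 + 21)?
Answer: 176632/8905 ≈ 19.835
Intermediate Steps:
j = -2574 (j = ((-47 - 31)*(45 + 21))/2 = (-78*66)/2 = (1/2)*(-5148) = -2574)
X = 206021 (X = 101 - 80*(-2574) = 101 + 205920 = 206021)
(-29389 + X)/(10181 - 116*11) = (-29389 + 206021)/(10181 - 116*11) = 176632/(10181 - 1276) = 176632/8905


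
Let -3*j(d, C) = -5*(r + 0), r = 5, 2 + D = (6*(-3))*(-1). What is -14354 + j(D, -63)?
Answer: -43037/3 ≈ -14346.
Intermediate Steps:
D = 16 (D = -2 + (6*(-3))*(-1) = -2 - 18*(-1) = -2 + 18 = 16)
j(d, C) = 25/3 (j(d, C) = -(-5)*(5 + 0)/3 = -(-5)*5/3 = -1/3*(-25) = 25/3)
-14354 + j(D, -63) = -14354 + 25/3 = -43037/3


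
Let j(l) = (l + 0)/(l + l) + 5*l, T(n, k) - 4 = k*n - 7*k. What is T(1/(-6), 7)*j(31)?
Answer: -86147/12 ≈ -7178.9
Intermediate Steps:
T(n, k) = 4 - 7*k + k*n (T(n, k) = 4 + (k*n - 7*k) = 4 + (-7*k + k*n) = 4 - 7*k + k*n)
j(l) = ½ + 5*l (j(l) = l/((2*l)) + 5*l = l*(1/(2*l)) + 5*l = ½ + 5*l)
T(1/(-6), 7)*j(31) = (4 - 7*7 + 7/(-6))*(½ + 5*31) = (4 - 49 + 7*(-⅙))*(½ + 155) = (4 - 49 - 7/6)*(311/2) = -277/6*311/2 = -86147/12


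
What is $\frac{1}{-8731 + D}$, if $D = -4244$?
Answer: $- \frac{1}{12975} \approx -7.7071 \cdot 10^{-5}$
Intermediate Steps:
$\frac{1}{-8731 + D} = \frac{1}{-8731 - 4244} = \frac{1}{-12975} = - \frac{1}{12975}$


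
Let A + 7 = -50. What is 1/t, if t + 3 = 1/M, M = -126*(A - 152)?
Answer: -26334/79001 ≈ -0.33334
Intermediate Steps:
A = -57 (A = -7 - 50 = -57)
M = 26334 (M = -126*(-57 - 152) = -126*(-209) = 26334)
t = -79001/26334 (t = -3 + 1/26334 = -79001/26334 ≈ -3.0000)
1/t = 1/(-79001/26334) = -26334/79001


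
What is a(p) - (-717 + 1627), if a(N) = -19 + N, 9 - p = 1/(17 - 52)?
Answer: -32199/35 ≈ -919.97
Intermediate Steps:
p = 316/35 (p = 9 - 1/(17 - 52) = 9 - 1/(-35) = 9 - 1*(-1/35) = 9 + 1/35 = 316/35 ≈ 9.0286)
a(p) - (-717 + 1627) = (-19 + 316/35) - (-717 + 1627) = -349/35 - 1*910 = -349/35 - 910 = -32199/35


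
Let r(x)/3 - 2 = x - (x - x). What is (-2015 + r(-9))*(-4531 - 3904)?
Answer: 17173660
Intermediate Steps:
r(x) = 6 + 3*x (r(x) = 6 + 3*(x - (x - x)) = 6 + 3*(x - 1*0) = 6 + 3*(x + 0) = 6 + 3*x)
(-2015 + r(-9))*(-4531 - 3904) = (-2015 + (6 + 3*(-9)))*(-4531 - 3904) = (-2015 + (6 - 27))*(-8435) = (-2015 - 21)*(-8435) = -2036*(-8435) = 17173660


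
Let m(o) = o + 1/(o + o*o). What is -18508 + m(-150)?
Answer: -417006299/22350 ≈ -18658.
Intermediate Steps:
m(o) = o + 1/(o + o**2)
-18508 + m(-150) = -18508 + (1 + (-150)**2 + (-150)**3)/((-150)*(1 - 150)) = -18508 - 1/150*(1 + 22500 - 3375000)/(-149) = -18508 - 1/150*(-1/149)*(-3352499) = -18508 - 3352499/22350 = -417006299/22350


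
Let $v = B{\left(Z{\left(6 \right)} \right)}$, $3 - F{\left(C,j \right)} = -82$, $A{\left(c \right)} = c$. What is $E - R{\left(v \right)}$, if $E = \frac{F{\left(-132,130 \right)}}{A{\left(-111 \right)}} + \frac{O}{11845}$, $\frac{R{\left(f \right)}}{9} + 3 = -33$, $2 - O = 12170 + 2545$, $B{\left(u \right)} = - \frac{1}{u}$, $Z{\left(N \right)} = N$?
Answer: $\frac{423353612}{1314795} \approx 321.99$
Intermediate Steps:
$F{\left(C,j \right)} = 85$ ($F{\left(C,j \right)} = 3 - -82 = 3 + 82 = 85$)
$O = -14713$ ($O = 2 - \left(12170 + 2545\right) = 2 - 14715 = -14713$)
$v = - \frac{1}{6} \approx -0.16667$
$R{\left(f \right)} = -324$ ($R{\left(f \right)} = -27 + 9 \left(-33\right) = -27 - 297 = -324$)
$E = - \frac{2639968}{1314795}$ ($E = \frac{85}{-111} - \frac{14713}{11845} = 85 \left(- \frac{1}{111}\right) - \frac{14713}{11845} = - \frac{85}{111} - \frac{14713}{11845} = - \frac{2639968}{1314795} \approx -2.0079$)
$E - R{\left(v \right)} = - \frac{2639968}{1314795} - -324 = - \frac{2639968}{1314795} + 324 = \frac{423353612}{1314795}$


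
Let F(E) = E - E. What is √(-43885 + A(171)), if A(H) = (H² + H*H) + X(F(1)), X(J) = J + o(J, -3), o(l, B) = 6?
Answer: √14603 ≈ 120.84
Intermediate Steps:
F(E) = 0
X(J) = 6 + J (X(J) = J + 6 = 6 + J)
A(H) = 6 + 2*H² (A(H) = (H² + H*H) + (6 + 0) = (H² + H²) + 6 = 2*H² + 6 = 6 + 2*H²)
√(-43885 + A(171)) = √(-43885 + (6 + 2*171²)) = √(-43885 + (6 + 2*29241)) = √(-43885 + (6 + 58482)) = √(-43885 + 58488) = √14603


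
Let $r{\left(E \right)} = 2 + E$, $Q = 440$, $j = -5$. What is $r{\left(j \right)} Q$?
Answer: $-1320$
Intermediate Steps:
$r{\left(j \right)} Q = \left(2 - 5\right) 440 = \left(-3\right) 440 = -1320$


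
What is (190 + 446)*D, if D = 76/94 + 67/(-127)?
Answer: 1066572/5969 ≈ 178.69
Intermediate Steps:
D = 1677/5969 (D = 76*(1/94) + 67*(-1/127) = 38/47 - 67/127 = 1677/5969 ≈ 0.28095)
(190 + 446)*D = (190 + 446)*(1677/5969) = 636*(1677/5969) = 1066572/5969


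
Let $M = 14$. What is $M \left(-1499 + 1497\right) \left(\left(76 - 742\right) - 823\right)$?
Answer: $41692$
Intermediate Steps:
$M \left(-1499 + 1497\right) \left(\left(76 - 742\right) - 823\right) = 14 \left(-1499 + 1497\right) \left(\left(76 - 742\right) - 823\right) = 14 \left(- 2 \left(-666 - 823\right)\right) = 14 \left(\left(-2\right) \left(-1489\right)\right) = 14 \cdot 2978 = 41692$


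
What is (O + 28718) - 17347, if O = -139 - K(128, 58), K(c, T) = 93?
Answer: 11139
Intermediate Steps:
O = -232 (O = -139 - 1*93 = -139 - 93 = -232)
(O + 28718) - 17347 = (-232 + 28718) - 17347 = 28486 - 17347 = 11139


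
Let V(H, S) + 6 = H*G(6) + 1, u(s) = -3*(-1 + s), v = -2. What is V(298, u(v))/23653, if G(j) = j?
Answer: 1783/23653 ≈ 0.075382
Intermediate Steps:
u(s) = 3 - 3*s
V(H, S) = -5 + 6*H (V(H, S) = -6 + (H*6 + 1) = -6 + (6*H + 1) = -6 + (1 + 6*H) = -5 + 6*H)
V(298, u(v))/23653 = (-5 + 6*298)/23653 = (-5 + 1788)*(1/23653) = 1783*(1/23653) = 1783/23653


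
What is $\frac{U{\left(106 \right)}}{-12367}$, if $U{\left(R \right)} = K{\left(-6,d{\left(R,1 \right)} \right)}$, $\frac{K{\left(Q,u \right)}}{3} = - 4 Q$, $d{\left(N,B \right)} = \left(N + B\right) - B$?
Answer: $- \frac{72}{12367} \approx -0.0058219$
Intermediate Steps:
$d{\left(N,B \right)} = N$ ($d{\left(N,B \right)} = \left(B + N\right) - B = N$)
$K{\left(Q,u \right)} = - 12 Q$ ($K{\left(Q,u \right)} = 3 \left(- 4 Q\right) = - 12 Q$)
$U{\left(R \right)} = 72$ ($U{\left(R \right)} = \left(-12\right) \left(-6\right) = 72$)
$\frac{U{\left(106 \right)}}{-12367} = \frac{72}{-12367} = 72 \left(- \frac{1}{12367}\right) = - \frac{72}{12367}$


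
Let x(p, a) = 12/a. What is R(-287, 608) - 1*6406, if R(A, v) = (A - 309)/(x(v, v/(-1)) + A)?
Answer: -279383970/43627 ≈ -6403.9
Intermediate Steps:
R(A, v) = (-309 + A)/(A - 12/v) (R(A, v) = (A - 309)/(12/((v/(-1))) + A) = (-309 + A)/(12/((v*(-1))) + A) = (-309 + A)/(12/((-v)) + A) = (-309 + A)/(12*(-1/v) + A) = (-309 + A)/(-12/v + A) = (-309 + A)/(A - 12/v))
R(-287, 608) - 1*6406 = 608*(-309 - 287)/(-12 - 287*608) - 1*6406 = 608*(-596)/(-12 - 174496) - 6406 = 608*(-596)/(-174508) - 6406 = 608*(-1/174508)*(-596) - 6406 = 90592/43627 - 6406 = -279383970/43627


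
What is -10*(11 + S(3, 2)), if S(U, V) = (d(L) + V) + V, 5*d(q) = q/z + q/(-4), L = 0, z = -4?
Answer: -150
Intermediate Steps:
d(q) = -q/10 (d(q) = (q/(-4) + q/(-4))/5 = (q*(-¼) + q*(-¼))/5 = (-q/4 - q/4)/5 = (-q/2)/5 = -q/10)
S(U, V) = 2*V (S(U, V) = (-⅒*0 + V) + V = (0 + V) + V = V + V = 2*V)
-10*(11 + S(3, 2)) = -10*(11 + 2*2) = -10*(11 + 4) = -10*15 = -150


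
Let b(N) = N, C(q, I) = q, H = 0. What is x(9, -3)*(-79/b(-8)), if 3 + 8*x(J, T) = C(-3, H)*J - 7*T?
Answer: -711/64 ≈ -11.109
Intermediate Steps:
x(J, T) = -3/8 - 7*T/8 - 3*J/8 (x(J, T) = -3/8 + (-3*J - 7*T)/8 = -3/8 + (-7*T - 3*J)/8 = -3/8 + (-7*T/8 - 3*J/8) = -3/8 - 7*T/8 - 3*J/8)
x(9, -3)*(-79/b(-8)) = (-3/8 - 7/8*(-3) - 3/8*9)*(-79/(-8)) = (-3/8 + 21/8 - 27/8)*(-79*(-1/8)) = -9/8*79/8 = -711/64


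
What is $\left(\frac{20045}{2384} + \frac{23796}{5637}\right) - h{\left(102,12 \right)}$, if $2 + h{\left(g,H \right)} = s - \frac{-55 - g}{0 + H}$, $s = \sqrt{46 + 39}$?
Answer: $\frac{20778757}{13438608} - \sqrt{85} \approx -7.6733$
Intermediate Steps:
$s = \sqrt{85} \approx 9.2195$
$h{\left(g,H \right)} = -2 + \sqrt{85} - \frac{-55 - g}{H}$ ($h{\left(g,H \right)} = -2 + \left(\sqrt{85} - \frac{-55 - g}{0 + H}\right) = -2 + \left(\sqrt{85} - \frac{-55 - g}{H}\right) = -2 + \sqrt{85} - \frac{-55 - g}{H}$)
$\left(\frac{20045}{2384} + \frac{23796}{5637}\right) - h{\left(102,12 \right)} = \left(\frac{20045}{2384} + \frac{23796}{5637}\right) - \frac{55 + 102 - 12 \left(2 - \sqrt{85}\right)}{12} = \left(20045 \cdot \frac{1}{2384} + 23796 \cdot \frac{1}{5637}\right) - \frac{55 + 102 - \left(24 - 12 \sqrt{85}\right)}{12} = \left(\frac{20045}{2384} + \frac{7932}{1879}\right) - \frac{133 + 12 \sqrt{85}}{12} = \frac{56574443}{4479536} - \left(\frac{133}{12} + \sqrt{85}\right) = \frac{20778757}{13438608} - \sqrt{85}$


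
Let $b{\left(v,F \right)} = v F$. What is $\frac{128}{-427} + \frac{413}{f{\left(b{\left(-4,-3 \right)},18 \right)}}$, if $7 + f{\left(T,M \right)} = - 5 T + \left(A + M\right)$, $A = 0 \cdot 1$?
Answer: $- \frac{3727}{427} \approx -8.7283$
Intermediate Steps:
$b{\left(v,F \right)} = F v$
$A = 0$
$f{\left(T,M \right)} = -7 + M - 5 T$ ($f{\left(T,M \right)} = -7 + \left(- 5 T + \left(0 + M\right)\right) = -7 + \left(- 5 T + M\right) = -7 + \left(M - 5 T\right) = -7 + M - 5 T$)
$\frac{128}{-427} + \frac{413}{f{\left(b{\left(-4,-3 \right)},18 \right)}} = \frac{128}{-427} + \frac{413}{-7 + 18 - 5 \left(\left(-3\right) \left(-4\right)\right)} = 128 \left(- \frac{1}{427}\right) + \frac{413}{-7 + 18 - 60} = - \frac{128}{427} + \frac{413}{-7 + 18 - 60} = - \frac{128}{427} + \frac{413}{-49} = - \frac{128}{427} + 413 \left(- \frac{1}{49}\right) = - \frac{128}{427} - \frac{59}{7} = - \frac{3727}{427}$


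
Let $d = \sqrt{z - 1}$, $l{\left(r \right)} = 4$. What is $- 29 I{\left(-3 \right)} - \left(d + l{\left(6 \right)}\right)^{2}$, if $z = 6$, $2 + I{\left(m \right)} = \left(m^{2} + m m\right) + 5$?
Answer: $-630 - 8 \sqrt{5} \approx -647.89$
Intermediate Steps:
$I{\left(m \right)} = 3 + 2 m^{2}$ ($I{\left(m \right)} = -2 + \left(\left(m^{2} + m m\right) + 5\right) = -2 + \left(\left(m^{2} + m^{2}\right) + 5\right) = -2 + \left(2 m^{2} + 5\right) = -2 + \left(5 + 2 m^{2}\right) = 3 + 2 m^{2}$)
$d = \sqrt{5}$ ($d = \sqrt{6 - 1} = \sqrt{5} \approx 2.2361$)
$- 29 I{\left(-3 \right)} - \left(d + l{\left(6 \right)}\right)^{2} = - 29 \left(3 + 2 \left(-3\right)^{2}\right) - \left(\sqrt{5} + 4\right)^{2} = - 29 \left(3 + 2 \cdot 9\right) - \left(4 + \sqrt{5}\right)^{2} = - 29 \left(3 + 18\right) - \left(4 + \sqrt{5}\right)^{2} = \left(-29\right) 21 - \left(4 + \sqrt{5}\right)^{2} = -609 - \left(4 + \sqrt{5}\right)^{2}$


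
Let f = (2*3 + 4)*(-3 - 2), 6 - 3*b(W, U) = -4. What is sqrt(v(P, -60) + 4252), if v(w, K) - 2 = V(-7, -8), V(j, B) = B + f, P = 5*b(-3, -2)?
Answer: 2*sqrt(1049) ≈ 64.776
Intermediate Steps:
b(W, U) = 10/3 (b(W, U) = 2 - 1/3*(-4) = 2 + 4/3 = 10/3)
P = 50/3 (P = 5*(10/3) = 50/3 ≈ 16.667)
f = -50 (f = (6 + 4)*(-5) = 10*(-5) = -50)
V(j, B) = -50 + B (V(j, B) = B - 50 = -50 + B)
v(w, K) = -56 (v(w, K) = 2 + (-50 - 8) = 2 - 58 = -56)
sqrt(v(P, -60) + 4252) = sqrt(-56 + 4252) = sqrt(4196) = 2*sqrt(1049)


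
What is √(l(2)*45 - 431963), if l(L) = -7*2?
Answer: I*√432593 ≈ 657.72*I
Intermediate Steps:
l(L) = -14
√(l(2)*45 - 431963) = √(-14*45 - 431963) = √(-630 - 431963) = √(-432593) = I*√432593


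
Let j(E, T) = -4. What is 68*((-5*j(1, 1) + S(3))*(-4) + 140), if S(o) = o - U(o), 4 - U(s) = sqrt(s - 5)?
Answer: 4352 - 272*I*sqrt(2) ≈ 4352.0 - 384.67*I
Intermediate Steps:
U(s) = 4 - sqrt(-5 + s) (U(s) = 4 - sqrt(s - 5) = 4 - sqrt(-5 + s))
S(o) = -4 + o + sqrt(-5 + o) (S(o) = o - (4 - sqrt(-5 + o)) = o + (-4 + sqrt(-5 + o)) = -4 + o + sqrt(-5 + o))
68*((-5*j(1, 1) + S(3))*(-4) + 140) = 68*((-5*(-4) + (-4 + 3 + sqrt(-5 + 3)))*(-4) + 140) = 68*((20 + (-4 + 3 + sqrt(-2)))*(-4) + 140) = 68*((20 + (-4 + 3 + I*sqrt(2)))*(-4) + 140) = 68*((20 + (-1 + I*sqrt(2)))*(-4) + 140) = 68*((19 + I*sqrt(2))*(-4) + 140) = 68*((-76 - 4*I*sqrt(2)) + 140) = 68*(64 - 4*I*sqrt(2)) = 4352 - 272*I*sqrt(2)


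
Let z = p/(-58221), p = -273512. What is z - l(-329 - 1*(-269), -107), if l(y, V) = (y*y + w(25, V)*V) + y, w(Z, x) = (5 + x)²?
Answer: 64607418560/58221 ≈ 1.1097e+6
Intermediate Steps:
l(y, V) = y + y² + V*(5 + V)² (l(y, V) = (y*y + (5 + V)²*V) + y = (y² + V*(5 + V)²) + y = y + y² + V*(5 + V)²)
z = 273512/58221 (z = -273512/(-58221) = -273512*(-1/58221) = 273512/58221 ≈ 4.6978)
z - l(-329 - 1*(-269), -107) = 273512/58221 - ((-329 - 1*(-269)) + (-329 - 1*(-269))² - 107*(5 - 107)²) = 273512/58221 - ((-329 + 269) + (-329 + 269)² - 107*(-102)²) = 273512/58221 - (-60 + (-60)² - 107*10404) = 273512/58221 - (-60 + 3600 - 1113228) = 273512/58221 - 1*(-1109688) = 273512/58221 + 1109688 = 64607418560/58221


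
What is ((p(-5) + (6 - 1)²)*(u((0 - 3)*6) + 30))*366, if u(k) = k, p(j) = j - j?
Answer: 109800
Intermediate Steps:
p(j) = 0
((p(-5) + (6 - 1)²)*(u((0 - 3)*6) + 30))*366 = ((0 + (6 - 1)²)*((0 - 3)*6 + 30))*366 = ((0 + 5²)*(-3*6 + 30))*366 = ((0 + 25)*(-18 + 30))*366 = (25*12)*366 = 300*366 = 109800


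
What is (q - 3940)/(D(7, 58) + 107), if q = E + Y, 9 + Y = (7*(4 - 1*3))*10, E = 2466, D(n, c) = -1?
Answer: -1413/106 ≈ -13.330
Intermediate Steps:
Y = 61 (Y = -9 + (7*(4 - 1*3))*10 = -9 + (7*(4 - 3))*10 = -9 + (7*1)*10 = -9 + 7*10 = -9 + 70 = 61)
q = 2527 (q = 2466 + 61 = 2527)
(q - 3940)/(D(7, 58) + 107) = (2527 - 3940)/(-1 + 107) = -1413/106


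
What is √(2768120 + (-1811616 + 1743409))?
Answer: √2699913 ≈ 1643.1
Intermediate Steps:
√(2768120 + (-1811616 + 1743409)) = √(2768120 - 68207) = √2699913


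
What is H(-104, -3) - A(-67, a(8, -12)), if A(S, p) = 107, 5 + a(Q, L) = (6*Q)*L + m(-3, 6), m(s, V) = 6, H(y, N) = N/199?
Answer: -21296/199 ≈ -107.02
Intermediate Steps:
H(y, N) = N/199 (H(y, N) = N*(1/199) = N/199)
a(Q, L) = 1 + 6*L*Q (a(Q, L) = -5 + ((6*Q)*L + 6) = -5 + (6*L*Q + 6) = -5 + (6 + 6*L*Q) = 1 + 6*L*Q)
H(-104, -3) - A(-67, a(8, -12)) = (1/199)*(-3) - 1*107 = -3/199 - 107 = -21296/199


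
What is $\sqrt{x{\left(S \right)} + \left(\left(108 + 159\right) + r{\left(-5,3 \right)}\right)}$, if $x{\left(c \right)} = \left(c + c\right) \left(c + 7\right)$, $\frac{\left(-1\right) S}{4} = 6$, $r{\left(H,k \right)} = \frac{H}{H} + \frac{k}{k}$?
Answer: $\sqrt{1085} \approx 32.939$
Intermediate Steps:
$r{\left(H,k \right)} = 2$ ($r{\left(H,k \right)} = 1 + 1 = 2$)
$S = -24$ ($S = \left(-4\right) 6 = -24$)
$x{\left(c \right)} = 2 c \left(7 + c\right)$
$\sqrt{x{\left(S \right)} + \left(\left(108 + 159\right) + r{\left(-5,3 \right)}\right)} = \sqrt{2 \left(-24\right) \left(7 - 24\right) + \left(\left(108 + 159\right) + 2\right)} = \sqrt{2 \left(-24\right) \left(-17\right) + \left(267 + 2\right)} = \sqrt{816 + 269} = \sqrt{1085}$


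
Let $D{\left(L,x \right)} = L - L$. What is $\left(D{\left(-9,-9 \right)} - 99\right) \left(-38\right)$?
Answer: $3762$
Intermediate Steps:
$D{\left(L,x \right)} = 0$
$\left(D{\left(-9,-9 \right)} - 99\right) \left(-38\right) = \left(0 - 99\right) \left(-38\right) = \left(-99\right) \left(-38\right) = 3762$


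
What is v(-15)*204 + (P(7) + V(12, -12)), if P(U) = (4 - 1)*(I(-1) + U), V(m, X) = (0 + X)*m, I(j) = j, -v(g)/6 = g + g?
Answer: 36594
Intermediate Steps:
v(g) = -12*g (v(g) = -6*(g + g) = -12*g)
V(m, X) = X*m
P(U) = -3 + 3*U (P(U) = (4 - 1)*(-1 + U) = 3*(-1 + U) = -3 + 3*U)
v(-15)*204 + (P(7) + V(12, -12)) = -12*(-15)*204 + ((-3 + 3*7) - 12*12) = 180*204 + ((-3 + 21) - 144) = 36720 + (18 - 144) = 36720 - 126 = 36594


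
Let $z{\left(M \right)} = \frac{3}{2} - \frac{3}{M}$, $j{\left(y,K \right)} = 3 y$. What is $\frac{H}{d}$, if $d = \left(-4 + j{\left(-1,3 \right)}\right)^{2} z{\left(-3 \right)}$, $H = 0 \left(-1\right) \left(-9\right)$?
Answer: $0$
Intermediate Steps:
$z{\left(M \right)} = \frac{3}{2} - \frac{3}{M}$ ($z{\left(M \right)} = 3 \cdot \frac{1}{2} - \frac{3}{M} = \frac{3}{2} - \frac{3}{M}$)
$H = 0$ ($H = 0 \left(-9\right) = 0$)
$d = \frac{245}{2}$ ($d = \left(-4 + 3 \left(-1\right)\right)^{2} \left(\frac{3}{2} - \frac{3}{-3}\right) = \left(-4 - 3\right)^{2} \left(\frac{3}{2} - -1\right) = \left(-7\right)^{2} \left(\frac{3}{2} + 1\right) = 49 \cdot \frac{5}{2} = \frac{245}{2} \approx 122.5$)
$\frac{H}{d} = \frac{0}{\frac{245}{2}} = 0 \cdot \frac{2}{245} = 0$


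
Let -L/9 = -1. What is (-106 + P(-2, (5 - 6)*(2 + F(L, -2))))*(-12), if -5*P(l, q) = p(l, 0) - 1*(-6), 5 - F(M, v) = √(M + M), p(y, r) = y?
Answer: 6408/5 ≈ 1281.6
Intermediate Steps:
L = 9 (L = -9*(-1) = 9)
F(M, v) = 5 - √2*√M (F(M, v) = 5 - √(M + M) = 5 - √(2*M) = 5 - √2*√M)
P(l, q) = -6/5 - l/5 (P(l, q) = -(l - 1*(-6))/5 = -(l + 6)/5 = -(6 + l)/5 = -6/5 - l/5)
(-106 + P(-2, (5 - 6)*(2 + F(L, -2))))*(-12) = (-106 + (-6/5 - ⅕*(-2)))*(-12) = (-106 + (-6/5 + ⅖))*(-12) = (-106 - ⅘)*(-12) = -534/5*(-12) = 6408/5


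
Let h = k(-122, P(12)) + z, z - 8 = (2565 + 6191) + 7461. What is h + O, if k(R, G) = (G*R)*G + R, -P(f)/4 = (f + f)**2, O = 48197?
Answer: -647562452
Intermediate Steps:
z = 16225 (z = 8 + ((2565 + 6191) + 7461) = 8 + (8756 + 7461) = 8 + 16217 = 16225)
P(f) = -16*f**2 (P(f) = -4*(f + f)**2 = -4*4*f**2 = -16*f**2)
k(R, G) = R + R*G**2 (k(R, G) = R*G**2 + R = R + R*G**2)
h = -647610649 (h = -122*(1 + (-16*12**2)**2) + 16225 = -122*(1 + (-16*144)**2) + 16225 = -122*(1 + (-2304)**2) + 16225 = -122*(1 + 5308416) + 16225 = -122*5308417 + 16225 = -647626874 + 16225 = -647610649)
h + O = -647610649 + 48197 = -647562452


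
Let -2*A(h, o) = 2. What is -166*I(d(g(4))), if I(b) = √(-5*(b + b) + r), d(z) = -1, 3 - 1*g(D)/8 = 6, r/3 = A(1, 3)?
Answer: -166*√7 ≈ -439.19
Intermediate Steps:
A(h, o) = -1 (A(h, o) = -½*2 = -1)
r = -3 (r = 3*(-1) = -3)
g(D) = -24 (g(D) = 24 - 8*6 = 24 - 48 = -24)
I(b) = √(-3 - 10*b) (I(b) = √(-5*(b + b) - 3) = √(-10*b - 3) = √(-3 - 10*b))
-166*I(d(g(4))) = -166*√(-3 - 10*(-1)) = -166*√(-3 + 10) = -166*√7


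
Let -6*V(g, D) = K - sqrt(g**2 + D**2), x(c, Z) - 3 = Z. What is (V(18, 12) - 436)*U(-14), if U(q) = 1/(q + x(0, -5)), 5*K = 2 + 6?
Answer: 409/15 - sqrt(13)/16 ≈ 27.041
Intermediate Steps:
K = 8/5 (K = (2 + 6)/5 = (1/5)*8 = 8/5 ≈ 1.6000)
x(c, Z) = 3 + Z
U(q) = 1/(-2 + q) (U(q) = 1/(q + (3 - 5)) = 1/(q - 2) = 1/(-2 + q))
V(g, D) = -4/15 + sqrt(D**2 + g**2)/6 (V(g, D) = -(8/5 - sqrt(g**2 + D**2))/6 = -(8/5 - sqrt(D**2 + g**2))/6 = -4/15 + sqrt(D**2 + g**2)/6)
(V(18, 12) - 436)*U(-14) = ((-4/15 + sqrt(12**2 + 18**2)/6) - 436)/(-2 - 14) = ((-4/15 + sqrt(144 + 324)/6) - 436)/(-16) = ((-4/15 + sqrt(468)/6) - 436)*(-1/16) = ((-4/15 + (6*sqrt(13))/6) - 436)*(-1/16) = ((-4/15 + sqrt(13)) - 436)*(-1/16) = (-6544/15 + sqrt(13))*(-1/16) = 409/15 - sqrt(13)/16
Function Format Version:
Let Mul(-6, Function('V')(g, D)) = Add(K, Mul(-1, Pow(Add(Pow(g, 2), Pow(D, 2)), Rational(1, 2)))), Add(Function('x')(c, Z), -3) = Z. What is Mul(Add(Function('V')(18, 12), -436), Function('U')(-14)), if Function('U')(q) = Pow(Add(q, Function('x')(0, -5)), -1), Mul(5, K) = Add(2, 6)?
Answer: Add(Rational(409, 15), Mul(Rational(-1, 16), Pow(13, Rational(1, 2)))) ≈ 27.041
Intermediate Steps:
K = Rational(8, 5) (K = Mul(Rational(1, 5), Add(2, 6)) = Mul(Rational(1, 5), 8) = Rational(8, 5) ≈ 1.6000)
Function('x')(c, Z) = Add(3, Z)
Function('U')(q) = Pow(Add(-2, q), -1) (Function('U')(q) = Pow(Add(q, Add(3, -5)), -1) = Pow(Add(q, -2), -1) = Pow(Add(-2, q), -1))
Function('V')(g, D) = Add(Rational(-4, 15), Mul(Rational(1, 6), Pow(Add(Pow(D, 2), Pow(g, 2)), Rational(1, 2)))) (Function('V')(g, D) = Mul(Rational(-1, 6), Add(Rational(8, 5), Mul(-1, Pow(Add(Pow(g, 2), Pow(D, 2)), Rational(1, 2))))) = Mul(Rational(-1, 6), Add(Rational(8, 5), Mul(-1, Pow(Add(Pow(D, 2), Pow(g, 2)), Rational(1, 2))))) = Add(Rational(-4, 15), Mul(Rational(1, 6), Pow(Add(Pow(D, 2), Pow(g, 2)), Rational(1, 2)))))
Mul(Add(Function('V')(18, 12), -436), Function('U')(-14)) = Mul(Add(Add(Rational(-4, 15), Mul(Rational(1, 6), Pow(Add(Pow(12, 2), Pow(18, 2)), Rational(1, 2)))), -436), Pow(Add(-2, -14), -1)) = Mul(Add(Add(Rational(-4, 15), Mul(Rational(1, 6), Pow(Add(144, 324), Rational(1, 2)))), -436), Pow(-16, -1)) = Mul(Add(Add(Rational(-4, 15), Mul(Rational(1, 6), Pow(468, Rational(1, 2)))), -436), Rational(-1, 16)) = Mul(Add(Add(Rational(-4, 15), Mul(Rational(1, 6), Mul(6, Pow(13, Rational(1, 2))))), -436), Rational(-1, 16)) = Mul(Add(Add(Rational(-4, 15), Pow(13, Rational(1, 2))), -436), Rational(-1, 16)) = Mul(Add(Rational(-6544, 15), Pow(13, Rational(1, 2))), Rational(-1, 16)) = Add(Rational(409, 15), Mul(Rational(-1, 16), Pow(13, Rational(1, 2))))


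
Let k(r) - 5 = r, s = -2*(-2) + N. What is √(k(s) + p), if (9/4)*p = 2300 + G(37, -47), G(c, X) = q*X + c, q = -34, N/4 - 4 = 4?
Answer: √16109/3 ≈ 42.307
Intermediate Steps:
N = 32 (N = 16 + 4*4 = 16 + 16 = 32)
s = 36 (s = -2*(-2) + 32 = 4 + 32 = 36)
G(c, X) = c - 34*X (G(c, X) = -34*X + c = c - 34*X)
k(r) = 5 + r
p = 15740/9 (p = 4*(2300 + (37 - 34*(-47)))/9 = 4*(2300 + (37 + 1598))/9 = 4*(2300 + 1635)/9 = (4/9)*3935 = 15740/9 ≈ 1748.9)
√(k(s) + p) = √((5 + 36) + 15740/9) = √(41 + 15740/9) = √(16109/9) = √16109/3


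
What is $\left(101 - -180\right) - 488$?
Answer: $-207$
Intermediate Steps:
$\left(101 - -180\right) - 488 = \left(101 + 180\right) - 488 = 281 - 488 = -207$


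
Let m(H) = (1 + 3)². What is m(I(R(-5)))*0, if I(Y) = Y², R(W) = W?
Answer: 0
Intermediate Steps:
m(H) = 16 (m(H) = 4² = 16)
m(I(R(-5)))*0 = 16*0 = 0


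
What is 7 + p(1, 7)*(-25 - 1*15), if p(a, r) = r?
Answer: -273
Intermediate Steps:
7 + p(1, 7)*(-25 - 1*15) = 7 + 7*(-25 - 1*15) = 7 + 7*(-25 - 15) = 7 + 7*(-40) = 7 - 280 = -273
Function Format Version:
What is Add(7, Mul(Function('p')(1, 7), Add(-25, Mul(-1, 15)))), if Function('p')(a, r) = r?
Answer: -273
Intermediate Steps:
Add(7, Mul(Function('p')(1, 7), Add(-25, Mul(-1, 15)))) = Add(7, Mul(7, Add(-25, Mul(-1, 15)))) = Add(7, Mul(7, Add(-25, -15))) = Add(7, Mul(7, -40)) = Add(7, -280) = -273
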